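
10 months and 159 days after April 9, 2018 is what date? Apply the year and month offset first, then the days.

July 18, 2019

Adding 10 months and 159 days from April 9, 2018: first the month/year part, then the days.
month 4 + 10 = 14, which is month 2 of year 2019 → February 2019.
Day 9 is valid in February, giving February 9, 2019.
Now add 159 days from February 9, 2019.
February has 28 days, so 28 − 9 = 19 days remain after February 9, 2019; 159 − 19 = 140 left.
March 2019 has 31 days: 140 − 31 = 109 left.
April 2019 has 30 days: 109 − 30 = 79 left.
May 2019 has 31 days: 79 − 31 = 48 left.
June 2019 has 30 days: 48 − 30 = 18 left.
18 days into July 2019 → July 18, 2019.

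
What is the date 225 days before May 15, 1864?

October 3, 1863

Subtracting 225 days from May 15, 1864.
Going back 15 days from May 15, 1864 reaches the end of the previous month; 225 − 15 = 210 left.
April 1864 has 30 days: 210 − 30 = 180 left.
March 1864 has 31 days: 180 − 31 = 149 left.
February 1864 has 29 days (1864 is a leap year): 149 − 29 = 120 left.
January 1864 has 31 days: 120 − 31 = 89 left.
December 1863 has 31 days: 89 − 31 = 58 left.
November 1863 has 30 days: 58 − 30 = 28 left.
October 1863 has 31 days; 31 − 28 = 3 → October 3, 1863.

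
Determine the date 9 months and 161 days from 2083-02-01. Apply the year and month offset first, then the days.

Counting forward 9 months and 161 days from February 1, 2083: first the month/year part, then the days.
month 2 + 9 = 11 → November 2083.
Day 1 is valid in November, giving November 1, 2083.
Now add 161 days from November 1, 2083.
November has 30 days, so 30 − 1 = 29 days remain after November 1, 2083; 161 − 29 = 132 left.
December 2083 has 31 days: 132 − 31 = 101 left.
January 2084 has 31 days: 101 − 31 = 70 left.
February 2084 has 29 days (2084 is a leap year): 70 − 29 = 41 left.
March 2084 has 31 days: 41 − 31 = 10 left.
10 days into April 2084 → April 10, 2084.

April 10, 2084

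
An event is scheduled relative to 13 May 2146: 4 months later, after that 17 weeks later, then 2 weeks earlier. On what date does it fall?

Counting forward 4 months from May 13, 2146:
month 5 + 4 = 9 → September 2146.
Day 13 is valid in September, giving September 13, 2146.
Counting forward 17 weeks (= 119 days) from September 13, 2146:
September has 30 days, so 30 − 13 = 17 days remain after September 13, 2146; 119 − 17 = 102 left.
October 2146 has 31 days: 102 − 31 = 71 left.
November 2146 has 30 days: 71 − 30 = 41 left.
December 2146 has 31 days: 41 − 31 = 10 left.
10 days into January 2147 → January 10, 2147.
Counting back 2 weeks (= 14 days) from January 10, 2147:
Going back 10 days from January 10, 2147 reaches the end of the previous month; 14 − 10 = 4 left.
December 2146 has 31 days; 31 − 4 = 27 → December 27, 2146.

December 27, 2146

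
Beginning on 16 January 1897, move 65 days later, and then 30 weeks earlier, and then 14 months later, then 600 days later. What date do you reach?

June 16, 1899

Adding 65 days from January 16, 1897:
January has 31 days, so 31 − 16 = 15 days remain after January 16, 1897; 65 − 15 = 50 left.
February 1897 has 28 days (1897 is not a leap year): 50 − 28 = 22 left.
22 days into March 1897 → March 22, 1897.
Subtracting 30 weeks (= 210 days) from March 22, 1897:
Going back 22 days from March 22, 1897 reaches the end of the previous month; 210 − 22 = 188 left.
February 1897 has 28 days (1897 is not a leap year): 188 − 28 = 160 left.
January 1897 has 31 days: 160 − 31 = 129 left.
December 1896 has 31 days: 129 − 31 = 98 left.
November 1896 has 30 days: 98 − 30 = 68 left.
October 1896 has 31 days: 68 − 31 = 37 left.
September 1896 has 30 days: 37 − 30 = 7 left.
August 1896 has 31 days; 31 − 7 = 24 → August 24, 1896.
Advancing 14 months from August 24, 1896:
month 8 + 14 = 22, which is month 10 of year 1897 → October 1897.
Day 24 is valid in October, giving October 24, 1897.
Advancing 600 days from October 24, 1897:
October has 31 days, so 31 − 24 = 7 days remain after October 24, 1897; 600 − 7 = 593 left.
November 1897 has 30 days: 593 − 30 = 563 left.
December 1897 has 31 days: 563 − 31 = 532 left.
January 1898 has 31 days: 532 − 31 = 501 left.
February 1898 has 28 days (1898 is not a leap year): 501 − 28 = 473 left.
March 1898 has 31 days: 473 − 31 = 442 left.
April 1898 has 30 days: 442 − 30 = 412 left.
May 1898 has 31 days: 412 − 31 = 381 left.
June 1898 has 30 days: 381 − 30 = 351 left.
July 1898 has 31 days: 351 − 31 = 320 left.
August 1898 has 31 days: 320 − 31 = 289 left.
September 1898 has 30 days: 289 − 30 = 259 left.
October 1898 has 31 days: 259 − 31 = 228 left.
November 1898 has 30 days: 228 − 30 = 198 left.
December 1898 has 31 days: 198 − 31 = 167 left.
January 1899 has 31 days: 167 − 31 = 136 left.
February 1899 has 28 days (1899 is not a leap year): 136 − 28 = 108 left.
March 1899 has 31 days: 108 − 31 = 77 left.
April 1899 has 30 days: 77 − 30 = 47 left.
May 1899 has 31 days: 47 − 31 = 16 left.
16 days into June 1899 → June 16, 1899.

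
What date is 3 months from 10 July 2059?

October 10, 2059

Counting forward 3 months from July 10, 2059.
month 7 + 3 = 10 → October 2059.
Day 10 is valid in October, giving October 10, 2059.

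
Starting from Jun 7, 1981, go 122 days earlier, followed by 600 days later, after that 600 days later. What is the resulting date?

Going back 122 days from June 7, 1981:
Going back 7 days from June 7, 1981 reaches the end of the previous month; 122 − 7 = 115 left.
May 1981 has 31 days: 115 − 31 = 84 left.
April 1981 has 30 days: 84 − 30 = 54 left.
March 1981 has 31 days: 54 − 31 = 23 left.
February 1981 has 28 days; 28 − 23 = 5 → February 5, 1981.
Counting forward 600 days from February 5, 1981:
February has 28 days, so 28 − 5 = 23 days remain after February 5, 1981; 600 − 23 = 577 left.
March 1981 has 31 days: 577 − 31 = 546 left.
April 1981 has 30 days: 546 − 30 = 516 left.
May 1981 has 31 days: 516 − 31 = 485 left.
June 1981 has 30 days: 485 − 30 = 455 left.
July 1981 has 31 days: 455 − 31 = 424 left.
August 1981 has 31 days: 424 − 31 = 393 left.
September 1981 has 30 days: 393 − 30 = 363 left.
October 1981 has 31 days: 363 − 31 = 332 left.
November 1981 has 30 days: 332 − 30 = 302 left.
December 1981 has 31 days: 302 − 31 = 271 left.
January 1982 has 31 days: 271 − 31 = 240 left.
February 1982 has 28 days (1982 is not a leap year): 240 − 28 = 212 left.
March 1982 has 31 days: 212 − 31 = 181 left.
April 1982 has 30 days: 181 − 30 = 151 left.
May 1982 has 31 days: 151 − 31 = 120 left.
June 1982 has 30 days: 120 − 30 = 90 left.
July 1982 has 31 days: 90 − 31 = 59 left.
August 1982 has 31 days: 59 − 31 = 28 left.
28 days into September 1982 → September 28, 1982.
Adding 600 days from September 28, 1982:
September has 30 days, so 30 − 28 = 2 days remain after September 28, 1982; 600 − 2 = 598 left.
October 1982 has 31 days: 598 − 31 = 567 left.
November 1982 has 30 days: 567 − 30 = 537 left.
December 1982 has 31 days: 537 − 31 = 506 left.
January 1983 has 31 days: 506 − 31 = 475 left.
February 1983 has 28 days (1983 is not a leap year): 475 − 28 = 447 left.
March 1983 has 31 days: 447 − 31 = 416 left.
April 1983 has 30 days: 416 − 30 = 386 left.
May 1983 has 31 days: 386 − 31 = 355 left.
June 1983 has 30 days: 355 − 30 = 325 left.
July 1983 has 31 days: 325 − 31 = 294 left.
August 1983 has 31 days: 294 − 31 = 263 left.
September 1983 has 30 days: 263 − 30 = 233 left.
October 1983 has 31 days: 233 − 31 = 202 left.
November 1983 has 30 days: 202 − 30 = 172 left.
December 1983 has 31 days: 172 − 31 = 141 left.
January 1984 has 31 days: 141 − 31 = 110 left.
February 1984 has 29 days (1984 is a leap year): 110 − 29 = 81 left.
March 1984 has 31 days: 81 − 31 = 50 left.
April 1984 has 30 days: 50 − 30 = 20 left.
20 days into May 1984 → May 20, 1984.

May 20, 1984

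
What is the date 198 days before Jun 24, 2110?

Counting back 198 days from June 24, 2110.
Going back 24 days from June 24, 2110 reaches the end of the previous month; 198 − 24 = 174 left.
May 2110 has 31 days: 174 − 31 = 143 left.
April 2110 has 30 days: 143 − 30 = 113 left.
March 2110 has 31 days: 113 − 31 = 82 left.
February 2110 has 28 days (2110 is not a leap year): 82 − 28 = 54 left.
January 2110 has 31 days: 54 − 31 = 23 left.
December 2109 has 31 days; 31 − 23 = 8 → December 8, 2109.

December 8, 2109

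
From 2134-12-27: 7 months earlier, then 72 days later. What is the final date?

August 7, 2134

Subtracting 7 months from December 27, 2134:
month 12 − 7 = 5 → May 2134.
Day 27 is valid in May, giving May 27, 2134.
Counting forward 72 days from May 27, 2134:
May has 31 days, so 31 − 27 = 4 days remain after May 27, 2134; 72 − 4 = 68 left.
June 2134 has 30 days: 68 − 30 = 38 left.
July 2134 has 31 days: 38 − 31 = 7 left.
7 days into August 2134 → August 7, 2134.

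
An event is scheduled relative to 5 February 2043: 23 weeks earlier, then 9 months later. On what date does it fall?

Going back 23 weeks (= 161 days) from February 5, 2043:
Going back 5 days from February 5, 2043 reaches the end of the previous month; 161 − 5 = 156 left.
January 2043 has 31 days: 156 − 31 = 125 left.
December 2042 has 31 days: 125 − 31 = 94 left.
November 2042 has 30 days: 94 − 30 = 64 left.
October 2042 has 31 days: 64 − 31 = 33 left.
September 2042 has 30 days: 33 − 30 = 3 left.
August 2042 has 31 days; 31 − 3 = 28 → August 28, 2042.
Advancing 9 months from August 28, 2042:
month 8 + 9 = 17, which is month 5 of year 2043 → May 2043.
Day 28 is valid in May, giving May 28, 2043.

May 28, 2043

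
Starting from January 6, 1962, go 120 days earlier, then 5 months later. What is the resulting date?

February 8, 1962

Subtracting 120 days from January 6, 1962:
Going back 6 days from January 6, 1962 reaches the end of the previous month; 120 − 6 = 114 left.
December 1961 has 31 days: 114 − 31 = 83 left.
November 1961 has 30 days: 83 − 30 = 53 left.
October 1961 has 31 days: 53 − 31 = 22 left.
September 1961 has 30 days; 30 − 22 = 8 → September 8, 1961.
Counting forward 5 months from September 8, 1961:
month 9 + 5 = 14, which is month 2 of year 1962 → February 1962.
Day 8 is valid in February, giving February 8, 1962.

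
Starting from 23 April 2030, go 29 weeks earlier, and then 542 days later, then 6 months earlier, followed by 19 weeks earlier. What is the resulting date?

May 18, 2030

Counting back 29 weeks (= 203 days) from April 23, 2030:
Going back 23 days from April 23, 2030 reaches the end of the previous month; 203 − 23 = 180 left.
March 2030 has 31 days: 180 − 31 = 149 left.
February 2030 has 28 days (2030 is not a leap year): 149 − 28 = 121 left.
January 2030 has 31 days: 121 − 31 = 90 left.
December 2029 has 31 days: 90 − 31 = 59 left.
November 2029 has 30 days: 59 − 30 = 29 left.
October 2029 has 31 days; 31 − 29 = 2 → October 2, 2029.
Adding 542 days from October 2, 2029:
October has 31 days, so 31 − 2 = 29 days remain after October 2, 2029; 542 − 29 = 513 left.
November 2029 has 30 days: 513 − 30 = 483 left.
December 2029 has 31 days: 483 − 31 = 452 left.
January 2030 has 31 days: 452 − 31 = 421 left.
February 2030 has 28 days (2030 is not a leap year): 421 − 28 = 393 left.
March 2030 has 31 days: 393 − 31 = 362 left.
April 2030 has 30 days: 362 − 30 = 332 left.
May 2030 has 31 days: 332 − 31 = 301 left.
June 2030 has 30 days: 301 − 30 = 271 left.
July 2030 has 31 days: 271 − 31 = 240 left.
August 2030 has 31 days: 240 − 31 = 209 left.
September 2030 has 30 days: 209 − 30 = 179 left.
October 2030 has 31 days: 179 − 31 = 148 left.
November 2030 has 30 days: 148 − 30 = 118 left.
December 2030 has 31 days: 118 − 31 = 87 left.
January 2031 has 31 days: 87 − 31 = 56 left.
February 2031 has 28 days (2031 is not a leap year): 56 − 28 = 28 left.
28 days into March 2031 → March 28, 2031.
Counting back 6 months from March 28, 2031:
month 3 − 6 = -3, which is month 9 of year 2030 → September 2030.
Day 28 is valid in September, giving September 28, 2030.
Going back 19 weeks (= 133 days) from September 28, 2030:
Going back 28 days from September 28, 2030 reaches the end of the previous month; 133 − 28 = 105 left.
August 2030 has 31 days: 105 − 31 = 74 left.
July 2030 has 31 days: 74 − 31 = 43 left.
June 2030 has 30 days: 43 − 30 = 13 left.
May 2030 has 31 days; 31 − 13 = 18 → May 18, 2030.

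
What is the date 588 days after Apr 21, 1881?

Advancing 588 days from April 21, 1881.
April has 30 days, so 30 − 21 = 9 days remain after April 21, 1881; 588 − 9 = 579 left.
May 1881 has 31 days: 579 − 31 = 548 left.
June 1881 has 30 days: 548 − 30 = 518 left.
July 1881 has 31 days: 518 − 31 = 487 left.
August 1881 has 31 days: 487 − 31 = 456 left.
September 1881 has 30 days: 456 − 30 = 426 left.
October 1881 has 31 days: 426 − 31 = 395 left.
November 1881 has 30 days: 395 − 30 = 365 left.
December 1881 has 31 days: 365 − 31 = 334 left.
January 1882 has 31 days: 334 − 31 = 303 left.
February 1882 has 28 days (1882 is not a leap year): 303 − 28 = 275 left.
March 1882 has 31 days: 275 − 31 = 244 left.
April 1882 has 30 days: 244 − 30 = 214 left.
May 1882 has 31 days: 214 − 31 = 183 left.
June 1882 has 30 days: 183 − 30 = 153 left.
July 1882 has 31 days: 153 − 31 = 122 left.
August 1882 has 31 days: 122 − 31 = 91 left.
September 1882 has 30 days: 91 − 30 = 61 left.
October 1882 has 31 days: 61 − 31 = 30 left.
30 days into November 1882 → November 30, 1882.

November 30, 1882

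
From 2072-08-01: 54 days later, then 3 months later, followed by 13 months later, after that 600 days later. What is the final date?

September 16, 2075

Advancing 54 days from August 1, 2072:
August has 31 days, so 31 − 1 = 30 days remain after August 1, 2072; 54 − 30 = 24 left.
24 days into September 2072 → September 24, 2072.
Advancing 3 months from September 24, 2072:
month 9 + 3 = 12 → December 2072.
Day 24 is valid in December, giving December 24, 2072.
Adding 13 months from December 24, 2072:
month 12 + 13 = 25, which is month 1 of year 2074 → January 2074.
Day 24 is valid in January, giving January 24, 2074.
Counting forward 600 days from January 24, 2074:
January has 31 days, so 31 − 24 = 7 days remain after January 24, 2074; 600 − 7 = 593 left.
February 2074 has 28 days (2074 is not a leap year): 593 − 28 = 565 left.
March 2074 has 31 days: 565 − 31 = 534 left.
April 2074 has 30 days: 534 − 30 = 504 left.
May 2074 has 31 days: 504 − 31 = 473 left.
June 2074 has 30 days: 473 − 30 = 443 left.
July 2074 has 31 days: 443 − 31 = 412 left.
August 2074 has 31 days: 412 − 31 = 381 left.
September 2074 has 30 days: 381 − 30 = 351 left.
October 2074 has 31 days: 351 − 31 = 320 left.
November 2074 has 30 days: 320 − 30 = 290 left.
December 2074 has 31 days: 290 − 31 = 259 left.
January 2075 has 31 days: 259 − 31 = 228 left.
February 2075 has 28 days (2075 is not a leap year): 228 − 28 = 200 left.
March 2075 has 31 days: 200 − 31 = 169 left.
April 2075 has 30 days: 169 − 30 = 139 left.
May 2075 has 31 days: 139 − 31 = 108 left.
June 2075 has 30 days: 108 − 30 = 78 left.
July 2075 has 31 days: 78 − 31 = 47 left.
August 2075 has 31 days: 47 − 31 = 16 left.
16 days into September 2075 → September 16, 2075.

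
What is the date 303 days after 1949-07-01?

Adding 303 days from July 1, 1949.
July has 31 days, so 31 − 1 = 30 days remain after July 1, 1949; 303 − 30 = 273 left.
August 1949 has 31 days: 273 − 31 = 242 left.
September 1949 has 30 days: 242 − 30 = 212 left.
October 1949 has 31 days: 212 − 31 = 181 left.
November 1949 has 30 days: 181 − 30 = 151 left.
December 1949 has 31 days: 151 − 31 = 120 left.
January 1950 has 31 days: 120 − 31 = 89 left.
February 1950 has 28 days (1950 is not a leap year): 89 − 28 = 61 left.
March 1950 has 31 days: 61 − 31 = 30 left.
30 days into April 1950 → April 30, 1950.

April 30, 1950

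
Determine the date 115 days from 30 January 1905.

May 25, 1905

Counting forward 115 days from January 30, 1905.
January has 31 days, so 31 − 30 = 1 day remains after January 30, 1905; 115 − 1 = 114 left.
February 1905 has 28 days (1905 is not a leap year): 114 − 28 = 86 left.
March 1905 has 31 days: 86 − 31 = 55 left.
April 1905 has 30 days: 55 − 30 = 25 left.
25 days into May 1905 → May 25, 1905.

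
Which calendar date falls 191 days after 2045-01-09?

July 19, 2045

Adding 191 days from January 9, 2045.
January has 31 days, so 31 − 9 = 22 days remain after January 9, 2045; 191 − 22 = 169 left.
February 2045 has 28 days (2045 is not a leap year): 169 − 28 = 141 left.
March 2045 has 31 days: 141 − 31 = 110 left.
April 2045 has 30 days: 110 − 30 = 80 left.
May 2045 has 31 days: 80 − 31 = 49 left.
June 2045 has 30 days: 49 − 30 = 19 left.
19 days into July 2045 → July 19, 2045.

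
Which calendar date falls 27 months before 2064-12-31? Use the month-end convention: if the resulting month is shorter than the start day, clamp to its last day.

September 30, 2062

Subtracting 27 months from December 31, 2064.
month 12 − 27 = -15, which is month 9 of year 2062 → September 2062.
September 2062 has only 30 days and the start was day 31, so the date clamps to September 30, 2062.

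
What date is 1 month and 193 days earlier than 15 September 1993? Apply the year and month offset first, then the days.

February 3, 1993

Going back 1 month and 193 days from September 15, 1993: first the month/year part, then the days.
month 9 − 1 = 8 → August 1993.
Day 15 is valid in August, giving August 15, 1993.
Now subtract 193 days from August 15, 1993.
Going back 15 days from August 15, 1993 reaches the end of the previous month; 193 − 15 = 178 left.
July 1993 has 31 days: 178 − 31 = 147 left.
June 1993 has 30 days: 147 − 30 = 117 left.
May 1993 has 31 days: 117 − 31 = 86 left.
April 1993 has 30 days: 86 − 30 = 56 left.
March 1993 has 31 days: 56 − 31 = 25 left.
February 1993 has 28 days; 28 − 25 = 3 → February 3, 1993.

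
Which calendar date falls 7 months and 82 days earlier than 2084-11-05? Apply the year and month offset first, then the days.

January 14, 2084

Going back 7 months and 82 days from November 5, 2084: first the month/year part, then the days.
month 11 − 7 = 4 → April 2084.
Day 5 is valid in April, giving April 5, 2084.
Now subtract 82 days from April 5, 2084.
Going back 5 days from April 5, 2084 reaches the end of the previous month; 82 − 5 = 77 left.
March 2084 has 31 days: 77 − 31 = 46 left.
February 2084 has 29 days (2084 is a leap year): 46 − 29 = 17 left.
January 2084 has 31 days; 31 − 17 = 14 → January 14, 2084.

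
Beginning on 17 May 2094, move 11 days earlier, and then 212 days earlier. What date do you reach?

Going back 11 days from May 17, 2094:
17 − 11 = 6, still in May 2094.
Counting back 212 days from May 6, 2094:
Going back 6 days from May 6, 2094 reaches the end of the previous month; 212 − 6 = 206 left.
April 2094 has 30 days: 206 − 30 = 176 left.
March 2094 has 31 days: 176 − 31 = 145 left.
February 2094 has 28 days (2094 is not a leap year): 145 − 28 = 117 left.
January 2094 has 31 days: 117 − 31 = 86 left.
December 2093 has 31 days: 86 − 31 = 55 left.
November 2093 has 30 days: 55 − 30 = 25 left.
October 2093 has 31 days; 31 − 25 = 6 → October 6, 2093.

October 6, 2093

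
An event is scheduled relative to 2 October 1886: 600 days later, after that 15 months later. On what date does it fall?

Adding 600 days from October 2, 1886:
October has 31 days, so 31 − 2 = 29 days remain after October 2, 1886; 600 − 29 = 571 left.
November 1886 has 30 days: 571 − 30 = 541 left.
December 1886 has 31 days: 541 − 31 = 510 left.
January 1887 has 31 days: 510 − 31 = 479 left.
February 1887 has 28 days (1887 is not a leap year): 479 − 28 = 451 left.
March 1887 has 31 days: 451 − 31 = 420 left.
April 1887 has 30 days: 420 − 30 = 390 left.
May 1887 has 31 days: 390 − 31 = 359 left.
June 1887 has 30 days: 359 − 30 = 329 left.
July 1887 has 31 days: 329 − 31 = 298 left.
August 1887 has 31 days: 298 − 31 = 267 left.
September 1887 has 30 days: 267 − 30 = 237 left.
October 1887 has 31 days: 237 − 31 = 206 left.
November 1887 has 30 days: 206 − 30 = 176 left.
December 1887 has 31 days: 176 − 31 = 145 left.
January 1888 has 31 days: 145 − 31 = 114 left.
February 1888 has 29 days (1888 is a leap year): 114 − 29 = 85 left.
March 1888 has 31 days: 85 − 31 = 54 left.
April 1888 has 30 days: 54 − 30 = 24 left.
24 days into May 1888 → May 24, 1888.
Adding 15 months from May 24, 1888:
month 5 + 15 = 20, which is month 8 of year 1889 → August 1889.
Day 24 is valid in August, giving August 24, 1889.

August 24, 1889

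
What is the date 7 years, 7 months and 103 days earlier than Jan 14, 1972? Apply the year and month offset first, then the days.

March 3, 1964

Going back 7 years, 7 months and 103 days from January 14, 1972: first the month/year part, then the days.
-7 years → 1965; month 1 − 7 = -6, which is month 6 of year 1964 → June 1964.
Day 14 is valid in June, giving June 14, 1964.
Now subtract 103 days from June 14, 1964.
Going back 14 days from June 14, 1964 reaches the end of the previous month; 103 − 14 = 89 left.
May 1964 has 31 days: 89 − 31 = 58 left.
April 1964 has 30 days: 58 − 30 = 28 left.
March 1964 has 31 days; 31 − 28 = 3 → March 3, 1964.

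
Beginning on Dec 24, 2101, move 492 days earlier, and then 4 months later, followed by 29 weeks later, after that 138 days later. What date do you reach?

Counting back 492 days from December 24, 2101:
Going back 24 days from December 24, 2101 reaches the end of the previous month; 492 − 24 = 468 left.
November 2101 has 30 days: 468 − 30 = 438 left.
October 2101 has 31 days: 438 − 31 = 407 left.
September 2101 has 30 days: 407 − 30 = 377 left.
August 2101 has 31 days: 377 − 31 = 346 left.
July 2101 has 31 days: 346 − 31 = 315 left.
June 2101 has 30 days: 315 − 30 = 285 left.
May 2101 has 31 days: 285 − 31 = 254 left.
April 2101 has 30 days: 254 − 30 = 224 left.
March 2101 has 31 days: 224 − 31 = 193 left.
February 2101 has 28 days (2101 is not a leap year): 193 − 28 = 165 left.
January 2101 has 31 days: 165 − 31 = 134 left.
December 2100 has 31 days: 134 − 31 = 103 left.
November 2100 has 30 days: 103 − 30 = 73 left.
October 2100 has 31 days: 73 − 31 = 42 left.
September 2100 has 30 days: 42 − 30 = 12 left.
August 2100 has 31 days; 31 − 12 = 19 → August 19, 2100.
Adding 4 months from August 19, 2100:
month 8 + 4 = 12 → December 2100.
Day 19 is valid in December, giving December 19, 2100.
Advancing 29 weeks (= 203 days) from December 19, 2100:
December has 31 days, so 31 − 19 = 12 days remain after December 19, 2100; 203 − 12 = 191 left.
January 2101 has 31 days: 191 − 31 = 160 left.
February 2101 has 28 days (2101 is not a leap year): 160 − 28 = 132 left.
March 2101 has 31 days: 132 − 31 = 101 left.
April 2101 has 30 days: 101 − 30 = 71 left.
May 2101 has 31 days: 71 − 31 = 40 left.
June 2101 has 30 days: 40 − 30 = 10 left.
10 days into July 2101 → July 10, 2101.
Advancing 138 days from July 10, 2101:
July has 31 days, so 31 − 10 = 21 days remain after July 10, 2101; 138 − 21 = 117 left.
August 2101 has 31 days: 117 − 31 = 86 left.
September 2101 has 30 days: 86 − 30 = 56 left.
October 2101 has 31 days: 56 − 31 = 25 left.
25 days into November 2101 → November 25, 2101.

November 25, 2101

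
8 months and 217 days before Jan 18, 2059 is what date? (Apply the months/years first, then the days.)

October 13, 2057

Counting back 8 months and 217 days from January 18, 2059: first the month/year part, then the days.
month 1 − 8 = -7, which is month 5 of year 2058 → May 2058.
Day 18 is valid in May, giving May 18, 2058.
Now subtract 217 days from May 18, 2058.
Going back 18 days from May 18, 2058 reaches the end of the previous month; 217 − 18 = 199 left.
April 2058 has 30 days: 199 − 30 = 169 left.
March 2058 has 31 days: 169 − 31 = 138 left.
February 2058 has 28 days (2058 is not a leap year): 138 − 28 = 110 left.
January 2058 has 31 days: 110 − 31 = 79 left.
December 2057 has 31 days: 79 − 31 = 48 left.
November 2057 has 30 days: 48 − 30 = 18 left.
October 2057 has 31 days; 31 − 18 = 13 → October 13, 2057.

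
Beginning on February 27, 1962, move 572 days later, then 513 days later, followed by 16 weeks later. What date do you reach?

Adding 572 days from February 27, 1962:
February has 28 days, so 28 − 27 = 1 day remains after February 27, 1962; 572 − 1 = 571 left.
March 1962 has 31 days: 571 − 31 = 540 left.
April 1962 has 30 days: 540 − 30 = 510 left.
May 1962 has 31 days: 510 − 31 = 479 left.
June 1962 has 30 days: 479 − 30 = 449 left.
July 1962 has 31 days: 449 − 31 = 418 left.
August 1962 has 31 days: 418 − 31 = 387 left.
September 1962 has 30 days: 387 − 30 = 357 left.
October 1962 has 31 days: 357 − 31 = 326 left.
November 1962 has 30 days: 326 − 30 = 296 left.
December 1962 has 31 days: 296 − 31 = 265 left.
January 1963 has 31 days: 265 − 31 = 234 left.
February 1963 has 28 days (1963 is not a leap year): 234 − 28 = 206 left.
March 1963 has 31 days: 206 − 31 = 175 left.
April 1963 has 30 days: 175 − 30 = 145 left.
May 1963 has 31 days: 145 − 31 = 114 left.
June 1963 has 30 days: 114 − 30 = 84 left.
July 1963 has 31 days: 84 − 31 = 53 left.
August 1963 has 31 days: 53 − 31 = 22 left.
22 days into September 1963 → September 22, 1963.
Adding 513 days from September 22, 1963:
September has 30 days, so 30 − 22 = 8 days remain after September 22, 1963; 513 − 8 = 505 left.
October 1963 has 31 days: 505 − 31 = 474 left.
November 1963 has 30 days: 474 − 30 = 444 left.
December 1963 has 31 days: 444 − 31 = 413 left.
January 1964 has 31 days: 413 − 31 = 382 left.
February 1964 has 29 days (1964 is a leap year): 382 − 29 = 353 left.
March 1964 has 31 days: 353 − 31 = 322 left.
April 1964 has 30 days: 322 − 30 = 292 left.
May 1964 has 31 days: 292 − 31 = 261 left.
June 1964 has 30 days: 261 − 30 = 231 left.
July 1964 has 31 days: 231 − 31 = 200 left.
August 1964 has 31 days: 200 − 31 = 169 left.
September 1964 has 30 days: 169 − 30 = 139 left.
October 1964 has 31 days: 139 − 31 = 108 left.
November 1964 has 30 days: 108 − 30 = 78 left.
December 1964 has 31 days: 78 − 31 = 47 left.
January 1965 has 31 days: 47 − 31 = 16 left.
16 days into February 1965 → February 16, 1965.
Advancing 16 weeks (= 112 days) from February 16, 1965:
February has 28 days, so 28 − 16 = 12 days remain after February 16, 1965; 112 − 12 = 100 left.
March 1965 has 31 days: 100 − 31 = 69 left.
April 1965 has 30 days: 69 − 30 = 39 left.
May 1965 has 31 days: 39 − 31 = 8 left.
8 days into June 1965 → June 8, 1965.

June 8, 1965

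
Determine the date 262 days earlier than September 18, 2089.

Going back 262 days from September 18, 2089.
Going back 18 days from September 18, 2089 reaches the end of the previous month; 262 − 18 = 244 left.
August 2089 has 31 days: 244 − 31 = 213 left.
July 2089 has 31 days: 213 − 31 = 182 left.
June 2089 has 30 days: 182 − 30 = 152 left.
May 2089 has 31 days: 152 − 31 = 121 left.
April 2089 has 30 days: 121 − 30 = 91 left.
March 2089 has 31 days: 91 − 31 = 60 left.
February 2089 has 28 days (2089 is not a leap year): 60 − 28 = 32 left.
January 2089 has 31 days: 32 − 31 = 1 left.
December 2088 has 31 days; 31 − 1 = 30 → December 30, 2088.

December 30, 2088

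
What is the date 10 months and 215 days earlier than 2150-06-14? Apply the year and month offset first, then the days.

January 11, 2149

Going back 10 months and 215 days from June 14, 2150: first the month/year part, then the days.
month 6 − 10 = -4, which is month 8 of year 2149 → August 2149.
Day 14 is valid in August, giving August 14, 2149.
Now subtract 215 days from August 14, 2149.
Going back 14 days from August 14, 2149 reaches the end of the previous month; 215 − 14 = 201 left.
July 2149 has 31 days: 201 − 31 = 170 left.
June 2149 has 30 days: 170 − 30 = 140 left.
May 2149 has 31 days: 140 − 31 = 109 left.
April 2149 has 30 days: 109 − 30 = 79 left.
March 2149 has 31 days: 79 − 31 = 48 left.
February 2149 has 28 days (2149 is not a leap year): 48 − 28 = 20 left.
January 2149 has 31 days; 31 − 20 = 11 → January 11, 2149.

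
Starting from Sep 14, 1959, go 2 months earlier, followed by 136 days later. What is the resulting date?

Subtracting 2 months from September 14, 1959:
month 9 − 2 = 7 → July 1959.
Day 14 is valid in July, giving July 14, 1959.
Advancing 136 days from July 14, 1959:
July has 31 days, so 31 − 14 = 17 days remain after July 14, 1959; 136 − 17 = 119 left.
August 1959 has 31 days: 119 − 31 = 88 left.
September 1959 has 30 days: 88 − 30 = 58 left.
October 1959 has 31 days: 58 − 31 = 27 left.
27 days into November 1959 → November 27, 1959.

November 27, 1959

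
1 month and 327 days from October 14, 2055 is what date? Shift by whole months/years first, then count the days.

October 6, 2056

Counting forward 1 month and 327 days from October 14, 2055: first the month/year part, then the days.
month 10 + 1 = 11 → November 2055.
Day 14 is valid in November, giving November 14, 2055.
Now add 327 days from November 14, 2055.
November has 30 days, so 30 − 14 = 16 days remain after November 14, 2055; 327 − 16 = 311 left.
December 2055 has 31 days: 311 − 31 = 280 left.
January 2056 has 31 days: 280 − 31 = 249 left.
February 2056 has 29 days (2056 is a leap year): 249 − 29 = 220 left.
March 2056 has 31 days: 220 − 31 = 189 left.
April 2056 has 30 days: 189 − 30 = 159 left.
May 2056 has 31 days: 159 − 31 = 128 left.
June 2056 has 30 days: 128 − 30 = 98 left.
July 2056 has 31 days: 98 − 31 = 67 left.
August 2056 has 31 days: 67 − 31 = 36 left.
September 2056 has 30 days: 36 − 30 = 6 left.
6 days into October 2056 → October 6, 2056.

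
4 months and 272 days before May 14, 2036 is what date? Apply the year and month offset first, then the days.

Subtracting 4 months and 272 days from May 14, 2036: first the month/year part, then the days.
month 5 − 4 = 1 → January 2036.
Day 14 is valid in January, giving January 14, 2036.
Now subtract 272 days from January 14, 2036.
Going back 14 days from January 14, 2036 reaches the end of the previous month; 272 − 14 = 258 left.
December 2035 has 31 days: 258 − 31 = 227 left.
November 2035 has 30 days: 227 − 30 = 197 left.
October 2035 has 31 days: 197 − 31 = 166 left.
September 2035 has 30 days: 166 − 30 = 136 left.
August 2035 has 31 days: 136 − 31 = 105 left.
July 2035 has 31 days: 105 − 31 = 74 left.
June 2035 has 30 days: 74 − 30 = 44 left.
May 2035 has 31 days: 44 − 31 = 13 left.
April 2035 has 30 days; 30 − 13 = 17 → April 17, 2035.

April 17, 2035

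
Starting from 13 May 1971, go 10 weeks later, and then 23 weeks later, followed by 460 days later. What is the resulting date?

April 3, 1973

Adding 10 weeks (= 70 days) from May 13, 1971:
May has 31 days, so 31 − 13 = 18 days remain after May 13, 1971; 70 − 18 = 52 left.
June 1971 has 30 days: 52 − 30 = 22 left.
22 days into July 1971 → July 22, 1971.
Adding 23 weeks (= 161 days) from July 22, 1971:
July has 31 days, so 31 − 22 = 9 days remain after July 22, 1971; 161 − 9 = 152 left.
August 1971 has 31 days: 152 − 31 = 121 left.
September 1971 has 30 days: 121 − 30 = 91 left.
October 1971 has 31 days: 91 − 31 = 60 left.
November 1971 has 30 days: 60 − 30 = 30 left.
30 days into December 1971 → December 30, 1971.
Counting forward 460 days from December 30, 1971:
December has 31 days, so 31 − 30 = 1 day remains after December 30, 1971; 460 − 1 = 459 left.
January 1972 has 31 days: 459 − 31 = 428 left.
February 1972 has 29 days (1972 is a leap year): 428 − 29 = 399 left.
March 1972 has 31 days: 399 − 31 = 368 left.
April 1972 has 30 days: 368 − 30 = 338 left.
May 1972 has 31 days: 338 − 31 = 307 left.
June 1972 has 30 days: 307 − 30 = 277 left.
July 1972 has 31 days: 277 − 31 = 246 left.
August 1972 has 31 days: 246 − 31 = 215 left.
September 1972 has 30 days: 215 − 30 = 185 left.
October 1972 has 31 days: 185 − 31 = 154 left.
November 1972 has 30 days: 154 − 30 = 124 left.
December 1972 has 31 days: 124 − 31 = 93 left.
January 1973 has 31 days: 93 − 31 = 62 left.
February 1973 has 28 days (1973 is not a leap year): 62 − 28 = 34 left.
March 1973 has 31 days: 34 − 31 = 3 left.
3 days into April 1973 → April 3, 1973.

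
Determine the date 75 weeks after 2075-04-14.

September 20, 2076

Adding 75 weeks = 525 days from April 14, 2075.
April has 30 days, so 30 − 14 = 16 days remain after April 14, 2075; 525 − 16 = 509 left.
May 2075 has 31 days: 509 − 31 = 478 left.
June 2075 has 30 days: 478 − 30 = 448 left.
July 2075 has 31 days: 448 − 31 = 417 left.
August 2075 has 31 days: 417 − 31 = 386 left.
September 2075 has 30 days: 386 − 30 = 356 left.
October 2075 has 31 days: 356 − 31 = 325 left.
November 2075 has 30 days: 325 − 30 = 295 left.
December 2075 has 31 days: 295 − 31 = 264 left.
January 2076 has 31 days: 264 − 31 = 233 left.
February 2076 has 29 days (2076 is a leap year): 233 − 29 = 204 left.
March 2076 has 31 days: 204 − 31 = 173 left.
April 2076 has 30 days: 173 − 30 = 143 left.
May 2076 has 31 days: 143 − 31 = 112 left.
June 2076 has 30 days: 112 − 30 = 82 left.
July 2076 has 31 days: 82 − 31 = 51 left.
August 2076 has 31 days: 51 − 31 = 20 left.
20 days into September 2076 → September 20, 2076.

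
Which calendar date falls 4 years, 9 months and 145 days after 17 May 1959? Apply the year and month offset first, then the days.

July 11, 1964

Advancing 4 years, 9 months and 145 days from May 17, 1959: first the month/year part, then the days.
+4 years → 1963; month 5 + 9 = 14, which is month 2 of year 1964 → February 1964.
Day 17 is valid in February, giving February 17, 1964.
Now add 145 days from February 17, 1964.
February has 29 days, so 29 − 17 = 12 days remain after February 17, 1964; 145 − 12 = 133 left.
March 1964 has 31 days: 133 − 31 = 102 left.
April 1964 has 30 days: 102 − 30 = 72 left.
May 1964 has 31 days: 72 − 31 = 41 left.
June 1964 has 30 days: 41 − 30 = 11 left.
11 days into July 1964 → July 11, 1964.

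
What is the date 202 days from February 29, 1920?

Counting forward 202 days from February 29, 1920.
February has 29 days, so 29 − 29 = 0 days remain after February 29, 1920; 202 − 0 = 202 left.
March 1920 has 31 days: 202 − 31 = 171 left.
April 1920 has 30 days: 171 − 30 = 141 left.
May 1920 has 31 days: 141 − 31 = 110 left.
June 1920 has 30 days: 110 − 30 = 80 left.
July 1920 has 31 days: 80 − 31 = 49 left.
August 1920 has 31 days: 49 − 31 = 18 left.
18 days into September 1920 → September 18, 1920.

September 18, 1920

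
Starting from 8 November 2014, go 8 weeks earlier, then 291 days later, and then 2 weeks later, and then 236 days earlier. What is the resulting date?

Subtracting 8 weeks (= 56 days) from November 8, 2014:
Going back 8 days from November 8, 2014 reaches the end of the previous month; 56 − 8 = 48 left.
October 2014 has 31 days: 48 − 31 = 17 left.
September 2014 has 30 days; 30 − 17 = 13 → September 13, 2014.
Advancing 291 days from September 13, 2014:
September has 30 days, so 30 − 13 = 17 days remain after September 13, 2014; 291 − 17 = 274 left.
October 2014 has 31 days: 274 − 31 = 243 left.
November 2014 has 30 days: 243 − 30 = 213 left.
December 2014 has 31 days: 213 − 31 = 182 left.
January 2015 has 31 days: 182 − 31 = 151 left.
February 2015 has 28 days (2015 is not a leap year): 151 − 28 = 123 left.
March 2015 has 31 days: 123 − 31 = 92 left.
April 2015 has 30 days: 92 − 30 = 62 left.
May 2015 has 31 days: 62 − 31 = 31 left.
June 2015 has 30 days: 31 − 30 = 1 left.
1 day into July 2015 → July 1, 2015.
Adding 2 weeks (= 14 days) from July 1, 2015:
July has 31 days; 1 + 14 = 15, still in July.
Subtracting 236 days from July 15, 2015:
Going back 15 days from July 15, 2015 reaches the end of the previous month; 236 − 15 = 221 left.
June 2015 has 30 days: 221 − 30 = 191 left.
May 2015 has 31 days: 191 − 31 = 160 left.
April 2015 has 30 days: 160 − 30 = 130 left.
March 2015 has 31 days: 130 − 31 = 99 left.
February 2015 has 28 days (2015 is not a leap year): 99 − 28 = 71 left.
January 2015 has 31 days: 71 − 31 = 40 left.
December 2014 has 31 days: 40 − 31 = 9 left.
November 2014 has 30 days; 30 − 9 = 21 → November 21, 2014.

November 21, 2014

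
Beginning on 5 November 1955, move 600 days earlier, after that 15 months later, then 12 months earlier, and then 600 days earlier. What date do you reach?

Going back 600 days from November 5, 1955:
Going back 5 days from November 5, 1955 reaches the end of the previous month; 600 − 5 = 595 left.
October 1955 has 31 days: 595 − 31 = 564 left.
September 1955 has 30 days: 564 − 30 = 534 left.
August 1955 has 31 days: 534 − 31 = 503 left.
July 1955 has 31 days: 503 − 31 = 472 left.
June 1955 has 30 days: 472 − 30 = 442 left.
May 1955 has 31 days: 442 − 31 = 411 left.
April 1955 has 30 days: 411 − 30 = 381 left.
March 1955 has 31 days: 381 − 31 = 350 left.
February 1955 has 28 days (1955 is not a leap year): 350 − 28 = 322 left.
January 1955 has 31 days: 322 − 31 = 291 left.
December 1954 has 31 days: 291 − 31 = 260 left.
November 1954 has 30 days: 260 − 30 = 230 left.
October 1954 has 31 days: 230 − 31 = 199 left.
September 1954 has 30 days: 199 − 30 = 169 left.
August 1954 has 31 days: 169 − 31 = 138 left.
July 1954 has 31 days: 138 − 31 = 107 left.
June 1954 has 30 days: 107 − 30 = 77 left.
May 1954 has 31 days: 77 − 31 = 46 left.
April 1954 has 30 days: 46 − 30 = 16 left.
March 1954 has 31 days; 31 − 16 = 15 → March 15, 1954.
Counting forward 15 months from March 15, 1954:
month 3 + 15 = 18, which is month 6 of year 1955 → June 1955.
Day 15 is valid in June, giving June 15, 1955.
Subtracting 12 months from June 15, 1955:
month 6 − 12 = -6, which is month 6 of year 1954 → June 1954.
Day 15 is valid in June, giving June 15, 1954.
Going back 600 days from June 15, 1954:
Going back 15 days from June 15, 1954 reaches the end of the previous month; 600 − 15 = 585 left.
May 1954 has 31 days: 585 − 31 = 554 left.
April 1954 has 30 days: 554 − 30 = 524 left.
March 1954 has 31 days: 524 − 31 = 493 left.
February 1954 has 28 days (1954 is not a leap year): 493 − 28 = 465 left.
January 1954 has 31 days: 465 − 31 = 434 left.
December 1953 has 31 days: 434 − 31 = 403 left.
November 1953 has 30 days: 403 − 30 = 373 left.
October 1953 has 31 days: 373 − 31 = 342 left.
September 1953 has 30 days: 342 − 30 = 312 left.
August 1953 has 31 days: 312 − 31 = 281 left.
July 1953 has 31 days: 281 − 31 = 250 left.
June 1953 has 30 days: 250 − 30 = 220 left.
May 1953 has 31 days: 220 − 31 = 189 left.
April 1953 has 30 days: 189 − 30 = 159 left.
March 1953 has 31 days: 159 − 31 = 128 left.
February 1953 has 28 days (1953 is not a leap year): 128 − 28 = 100 left.
January 1953 has 31 days: 100 − 31 = 69 left.
December 1952 has 31 days: 69 − 31 = 38 left.
November 1952 has 30 days: 38 − 30 = 8 left.
October 1952 has 31 days; 31 − 8 = 23 → October 23, 1952.

October 23, 1952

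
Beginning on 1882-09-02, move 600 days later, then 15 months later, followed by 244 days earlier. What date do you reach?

Adding 600 days from September 2, 1882:
September has 30 days, so 30 − 2 = 28 days remain after September 2, 1882; 600 − 28 = 572 left.
October 1882 has 31 days: 572 − 31 = 541 left.
November 1882 has 30 days: 541 − 30 = 511 left.
December 1882 has 31 days: 511 − 31 = 480 left.
January 1883 has 31 days: 480 − 31 = 449 left.
February 1883 has 28 days (1883 is not a leap year): 449 − 28 = 421 left.
March 1883 has 31 days: 421 − 31 = 390 left.
April 1883 has 30 days: 390 − 30 = 360 left.
May 1883 has 31 days: 360 − 31 = 329 left.
June 1883 has 30 days: 329 − 30 = 299 left.
July 1883 has 31 days: 299 − 31 = 268 left.
August 1883 has 31 days: 268 − 31 = 237 left.
September 1883 has 30 days: 237 − 30 = 207 left.
October 1883 has 31 days: 207 − 31 = 176 left.
November 1883 has 30 days: 176 − 30 = 146 left.
December 1883 has 31 days: 146 − 31 = 115 left.
January 1884 has 31 days: 115 − 31 = 84 left.
February 1884 has 29 days (1884 is a leap year): 84 − 29 = 55 left.
March 1884 has 31 days: 55 − 31 = 24 left.
24 days into April 1884 → April 24, 1884.
Advancing 15 months from April 24, 1884:
month 4 + 15 = 19, which is month 7 of year 1885 → July 1885.
Day 24 is valid in July, giving July 24, 1885.
Going back 244 days from July 24, 1885:
Going back 24 days from July 24, 1885 reaches the end of the previous month; 244 − 24 = 220 left.
June 1885 has 30 days: 220 − 30 = 190 left.
May 1885 has 31 days: 190 − 31 = 159 left.
April 1885 has 30 days: 159 − 30 = 129 left.
March 1885 has 31 days: 129 − 31 = 98 left.
February 1885 has 28 days (1885 is not a leap year): 98 − 28 = 70 left.
January 1885 has 31 days: 70 − 31 = 39 left.
December 1884 has 31 days: 39 − 31 = 8 left.
November 1884 has 30 days; 30 − 8 = 22 → November 22, 1884.

November 22, 1884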